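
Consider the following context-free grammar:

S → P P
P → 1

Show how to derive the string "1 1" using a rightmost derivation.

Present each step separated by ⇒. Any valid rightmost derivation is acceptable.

S ⇒ P P ⇒ P 1 ⇒ 1 1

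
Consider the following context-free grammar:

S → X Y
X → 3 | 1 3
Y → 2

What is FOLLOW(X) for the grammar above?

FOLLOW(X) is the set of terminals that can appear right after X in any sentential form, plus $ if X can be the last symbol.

We compute FOLLOW(X) using the standard algorithm.
FOLLOW(S) starts with {$}.
FIRST(S) = {1, 3}
FIRST(X) = {1, 3}
FIRST(Y) = {2}
FOLLOW(S) = {$}
FOLLOW(X) = {2}
FOLLOW(Y) = {$}
Therefore, FOLLOW(X) = {2}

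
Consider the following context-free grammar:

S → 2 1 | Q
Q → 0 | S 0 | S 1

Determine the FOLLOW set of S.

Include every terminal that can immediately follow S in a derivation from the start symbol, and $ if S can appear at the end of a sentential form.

We compute FOLLOW(S) using the standard algorithm.
FOLLOW(S) starts with {$}.
FIRST(Q) = {0, 2}
FIRST(S) = {0, 2}
FOLLOW(Q) = {$, 0, 1}
FOLLOW(S) = {$, 0, 1}
Therefore, FOLLOW(S) = {$, 0, 1}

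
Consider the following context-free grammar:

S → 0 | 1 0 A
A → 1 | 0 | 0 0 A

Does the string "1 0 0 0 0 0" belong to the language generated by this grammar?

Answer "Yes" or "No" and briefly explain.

No - no valid derivation exists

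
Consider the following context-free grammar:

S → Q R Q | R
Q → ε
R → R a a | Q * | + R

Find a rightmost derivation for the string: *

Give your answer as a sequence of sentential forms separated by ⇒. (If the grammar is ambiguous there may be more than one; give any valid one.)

S ⇒ R ⇒ Q * ⇒ *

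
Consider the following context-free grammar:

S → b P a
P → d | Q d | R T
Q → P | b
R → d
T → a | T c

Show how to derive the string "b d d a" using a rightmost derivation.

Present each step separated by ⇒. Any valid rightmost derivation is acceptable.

S ⇒ b P a ⇒ b Q d a ⇒ b P d a ⇒ b d d a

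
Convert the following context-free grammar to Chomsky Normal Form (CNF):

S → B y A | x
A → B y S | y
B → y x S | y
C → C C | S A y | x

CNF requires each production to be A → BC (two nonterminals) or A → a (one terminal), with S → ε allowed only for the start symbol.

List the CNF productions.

TY → y; S → x; A → y; TX → x; B → y; C → x; S → B X0; X0 → TY A; A → B X1; X1 → TY S; B → TY X2; X2 → TX S; C → C C; C → S X3; X3 → A TY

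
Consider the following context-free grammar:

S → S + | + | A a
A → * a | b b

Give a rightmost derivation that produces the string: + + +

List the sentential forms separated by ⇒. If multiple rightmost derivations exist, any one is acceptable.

S ⇒ S + ⇒ S + + ⇒ + + +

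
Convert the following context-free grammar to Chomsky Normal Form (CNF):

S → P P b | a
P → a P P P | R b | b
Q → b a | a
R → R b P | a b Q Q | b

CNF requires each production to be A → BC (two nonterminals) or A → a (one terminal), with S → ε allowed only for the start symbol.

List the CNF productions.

TB → b; S → a; TA → a; P → b; Q → a; R → b; S → P X0; X0 → P TB; P → TA X1; X1 → P X2; X2 → P P; P → R TB; Q → TB TA; R → R X3; X3 → TB P; R → TA X4; X4 → TB X5; X5 → Q Q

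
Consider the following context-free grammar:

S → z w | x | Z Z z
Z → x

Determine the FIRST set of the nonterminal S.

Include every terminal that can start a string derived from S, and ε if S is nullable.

We compute FIRST(S) using the standard algorithm.
FIRST(S) = {x, z}
FIRST(Z) = {x}
Therefore, FIRST(S) = {x, z}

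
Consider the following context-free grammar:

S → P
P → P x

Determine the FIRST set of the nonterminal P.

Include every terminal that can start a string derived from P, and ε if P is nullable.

We compute FIRST(P) using the standard algorithm.
FIRST(P) = {}
FIRST(S) = {}
Therefore, FIRST(P) = {}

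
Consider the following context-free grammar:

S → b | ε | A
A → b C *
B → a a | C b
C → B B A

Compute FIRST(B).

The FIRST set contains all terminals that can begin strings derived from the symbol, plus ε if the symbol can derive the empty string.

We compute FIRST(B) using the standard algorithm.
FIRST(A) = {b}
FIRST(B) = {a}
FIRST(C) = {a}
FIRST(S) = {b, ε}
Therefore, FIRST(B) = {a}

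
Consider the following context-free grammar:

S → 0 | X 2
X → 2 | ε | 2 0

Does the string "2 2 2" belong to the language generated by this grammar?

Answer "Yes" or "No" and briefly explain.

No - no valid derivation exists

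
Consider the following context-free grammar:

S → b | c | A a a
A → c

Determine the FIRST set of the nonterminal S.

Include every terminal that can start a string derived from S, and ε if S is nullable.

We compute FIRST(S) using the standard algorithm.
FIRST(A) = {c}
FIRST(S) = {b, c}
Therefore, FIRST(S) = {b, c}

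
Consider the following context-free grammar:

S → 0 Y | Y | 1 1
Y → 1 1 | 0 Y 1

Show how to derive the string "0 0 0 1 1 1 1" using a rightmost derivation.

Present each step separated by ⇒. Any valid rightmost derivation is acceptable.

S ⇒ 0 Y ⇒ 0 0 Y 1 ⇒ 0 0 0 Y 1 1 ⇒ 0 0 0 1 1 1 1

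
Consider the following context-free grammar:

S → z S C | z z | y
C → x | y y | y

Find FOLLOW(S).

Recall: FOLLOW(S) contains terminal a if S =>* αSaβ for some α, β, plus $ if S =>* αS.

We compute FOLLOW(S) using the standard algorithm.
FOLLOW(S) starts with {$}.
FIRST(C) = {x, y}
FIRST(S) = {y, z}
FOLLOW(C) = {$, x, y}
FOLLOW(S) = {$, x, y}
Therefore, FOLLOW(S) = {$, x, y}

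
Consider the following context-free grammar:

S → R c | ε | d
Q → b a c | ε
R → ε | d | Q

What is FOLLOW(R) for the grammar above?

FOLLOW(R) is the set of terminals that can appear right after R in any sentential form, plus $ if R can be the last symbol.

We compute FOLLOW(R) using the standard algorithm.
FOLLOW(S) starts with {$}.
FIRST(Q) = {b, ε}
FIRST(R) = {b, d, ε}
FIRST(S) = {b, c, d, ε}
FOLLOW(Q) = {c}
FOLLOW(R) = {c}
FOLLOW(S) = {$}
Therefore, FOLLOW(R) = {c}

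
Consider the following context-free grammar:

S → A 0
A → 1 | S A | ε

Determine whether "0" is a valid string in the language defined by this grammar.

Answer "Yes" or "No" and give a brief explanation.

Yes - a valid derivation exists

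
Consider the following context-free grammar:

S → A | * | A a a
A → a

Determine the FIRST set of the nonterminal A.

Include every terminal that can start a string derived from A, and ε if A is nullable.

We compute FIRST(A) using the standard algorithm.
FIRST(A) = {a}
FIRST(S) = {*, a}
Therefore, FIRST(A) = {a}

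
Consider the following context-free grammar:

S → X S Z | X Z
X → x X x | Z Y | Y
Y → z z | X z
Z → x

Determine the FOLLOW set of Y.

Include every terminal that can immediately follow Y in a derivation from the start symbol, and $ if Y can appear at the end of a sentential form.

We compute FOLLOW(Y) using the standard algorithm.
FOLLOW(S) starts with {$}.
FIRST(S) = {x, z}
FIRST(X) = {x, z}
FIRST(Y) = {x, z}
FIRST(Z) = {x}
FOLLOW(S) = {$, x}
FOLLOW(X) = {x, z}
FOLLOW(Y) = {x, z}
FOLLOW(Z) = {$, x, z}
Therefore, FOLLOW(Y) = {x, z}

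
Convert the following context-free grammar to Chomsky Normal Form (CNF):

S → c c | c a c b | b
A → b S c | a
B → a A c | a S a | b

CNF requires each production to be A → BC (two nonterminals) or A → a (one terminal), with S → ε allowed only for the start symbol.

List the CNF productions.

TC → c; TA → a; TB → b; S → b; A → a; B → b; S → TC TC; S → TC X0; X0 → TA X1; X1 → TC TB; A → TB X2; X2 → S TC; B → TA X3; X3 → A TC; B → TA X4; X4 → S TA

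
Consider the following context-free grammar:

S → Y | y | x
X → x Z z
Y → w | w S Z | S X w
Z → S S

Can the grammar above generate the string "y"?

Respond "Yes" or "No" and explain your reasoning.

Yes - a valid derivation exists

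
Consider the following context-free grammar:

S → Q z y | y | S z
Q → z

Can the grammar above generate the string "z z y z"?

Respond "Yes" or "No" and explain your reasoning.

Yes - a valid derivation exists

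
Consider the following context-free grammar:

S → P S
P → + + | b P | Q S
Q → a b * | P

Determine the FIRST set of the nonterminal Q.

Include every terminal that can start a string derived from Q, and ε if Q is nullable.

We compute FIRST(Q) using the standard algorithm.
FIRST(P) = {+, a, b}
FIRST(Q) = {+, a, b}
FIRST(S) = {+, a, b}
Therefore, FIRST(Q) = {+, a, b}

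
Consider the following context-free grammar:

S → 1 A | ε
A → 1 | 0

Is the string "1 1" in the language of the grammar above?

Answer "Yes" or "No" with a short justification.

Yes - a valid derivation exists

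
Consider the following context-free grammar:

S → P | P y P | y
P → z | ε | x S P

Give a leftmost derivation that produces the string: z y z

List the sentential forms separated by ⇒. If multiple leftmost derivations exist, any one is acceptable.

S ⇒ P y P ⇒ z y P ⇒ z y z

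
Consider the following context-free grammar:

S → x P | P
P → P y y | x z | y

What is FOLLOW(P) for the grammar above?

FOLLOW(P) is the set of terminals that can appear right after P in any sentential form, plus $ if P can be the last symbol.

We compute FOLLOW(P) using the standard algorithm.
FOLLOW(S) starts with {$}.
FIRST(P) = {x, y}
FIRST(S) = {x, y}
FOLLOW(P) = {$, y}
FOLLOW(S) = {$}
Therefore, FOLLOW(P) = {$, y}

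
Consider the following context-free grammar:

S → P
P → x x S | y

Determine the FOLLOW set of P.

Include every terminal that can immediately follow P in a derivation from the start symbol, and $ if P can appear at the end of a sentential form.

We compute FOLLOW(P) using the standard algorithm.
FOLLOW(S) starts with {$}.
FIRST(P) = {x, y}
FIRST(S) = {x, y}
FOLLOW(P) = {$}
FOLLOW(S) = {$}
Therefore, FOLLOW(P) = {$}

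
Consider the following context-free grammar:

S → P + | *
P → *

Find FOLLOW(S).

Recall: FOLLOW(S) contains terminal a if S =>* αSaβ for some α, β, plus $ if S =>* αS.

We compute FOLLOW(S) using the standard algorithm.
FOLLOW(S) starts with {$}.
FIRST(P) = {*}
FIRST(S) = {*}
FOLLOW(P) = {+}
FOLLOW(S) = {$}
Therefore, FOLLOW(S) = {$}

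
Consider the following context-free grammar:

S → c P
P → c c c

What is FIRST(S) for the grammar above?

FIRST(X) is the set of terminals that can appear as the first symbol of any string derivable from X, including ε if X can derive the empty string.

We compute FIRST(S) using the standard algorithm.
FIRST(P) = {c}
FIRST(S) = {c}
Therefore, FIRST(S) = {c}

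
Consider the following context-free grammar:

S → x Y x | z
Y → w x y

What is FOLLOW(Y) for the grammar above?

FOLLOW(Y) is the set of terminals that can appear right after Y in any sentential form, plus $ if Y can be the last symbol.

We compute FOLLOW(Y) using the standard algorithm.
FOLLOW(S) starts with {$}.
FIRST(S) = {x, z}
FIRST(Y) = {w}
FOLLOW(S) = {$}
FOLLOW(Y) = {x}
Therefore, FOLLOW(Y) = {x}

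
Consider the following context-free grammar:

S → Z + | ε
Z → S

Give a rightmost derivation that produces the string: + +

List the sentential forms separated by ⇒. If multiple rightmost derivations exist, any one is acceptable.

S ⇒ Z + ⇒ S + ⇒ Z + + ⇒ S + + ⇒ + +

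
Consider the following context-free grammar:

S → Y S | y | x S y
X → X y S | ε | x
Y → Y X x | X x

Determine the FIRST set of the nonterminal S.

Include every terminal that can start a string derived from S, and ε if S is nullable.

We compute FIRST(S) using the standard algorithm.
FIRST(S) = {x, y}
FIRST(X) = {x, y, ε}
FIRST(Y) = {x, y}
Therefore, FIRST(S) = {x, y}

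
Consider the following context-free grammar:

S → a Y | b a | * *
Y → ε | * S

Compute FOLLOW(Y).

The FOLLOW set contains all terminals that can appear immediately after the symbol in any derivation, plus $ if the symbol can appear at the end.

We compute FOLLOW(Y) using the standard algorithm.
FOLLOW(S) starts with {$}.
FIRST(S) = {*, a, b}
FIRST(Y) = {*, ε}
FOLLOW(S) = {$}
FOLLOW(Y) = {$}
Therefore, FOLLOW(Y) = {$}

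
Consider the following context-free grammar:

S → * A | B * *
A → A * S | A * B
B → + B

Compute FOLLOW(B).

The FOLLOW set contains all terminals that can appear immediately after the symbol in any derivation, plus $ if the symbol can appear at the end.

We compute FOLLOW(B) using the standard algorithm.
FOLLOW(S) starts with {$}.
FIRST(A) = {}
FIRST(B) = {+}
FIRST(S) = {*, +}
FOLLOW(A) = {$, *}
FOLLOW(B) = {$, *}
FOLLOW(S) = {$, *}
Therefore, FOLLOW(B) = {$, *}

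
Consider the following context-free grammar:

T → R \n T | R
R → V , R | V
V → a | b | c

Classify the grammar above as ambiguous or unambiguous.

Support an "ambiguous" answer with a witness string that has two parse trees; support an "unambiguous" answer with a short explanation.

Unambiguous - every string in the language has a unique parse tree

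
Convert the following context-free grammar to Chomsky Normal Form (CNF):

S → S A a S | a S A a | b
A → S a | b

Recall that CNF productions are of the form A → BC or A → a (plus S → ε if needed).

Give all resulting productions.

TA → a; S → b; A → b; S → S X0; X0 → A X1; X1 → TA S; S → TA X2; X2 → S X3; X3 → A TA; A → S TA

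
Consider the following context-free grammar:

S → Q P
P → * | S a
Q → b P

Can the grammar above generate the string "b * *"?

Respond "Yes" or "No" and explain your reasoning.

Yes - a valid derivation exists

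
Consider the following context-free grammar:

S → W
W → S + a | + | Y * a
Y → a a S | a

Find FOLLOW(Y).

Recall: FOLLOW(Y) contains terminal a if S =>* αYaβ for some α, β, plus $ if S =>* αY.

We compute FOLLOW(Y) using the standard algorithm.
FOLLOW(S) starts with {$}.
FIRST(S) = {+, a}
FIRST(W) = {+, a}
FIRST(Y) = {a}
FOLLOW(S) = {$, *, +}
FOLLOW(W) = {$, *, +}
FOLLOW(Y) = {*}
Therefore, FOLLOW(Y) = {*}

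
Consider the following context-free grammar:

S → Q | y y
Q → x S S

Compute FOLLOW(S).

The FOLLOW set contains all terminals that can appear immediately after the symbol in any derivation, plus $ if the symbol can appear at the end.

We compute FOLLOW(S) using the standard algorithm.
FOLLOW(S) starts with {$}.
FIRST(Q) = {x}
FIRST(S) = {x, y}
FOLLOW(Q) = {$, x, y}
FOLLOW(S) = {$, x, y}
Therefore, FOLLOW(S) = {$, x, y}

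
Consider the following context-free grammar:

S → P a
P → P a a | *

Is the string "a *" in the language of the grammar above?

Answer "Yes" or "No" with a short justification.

No - no valid derivation exists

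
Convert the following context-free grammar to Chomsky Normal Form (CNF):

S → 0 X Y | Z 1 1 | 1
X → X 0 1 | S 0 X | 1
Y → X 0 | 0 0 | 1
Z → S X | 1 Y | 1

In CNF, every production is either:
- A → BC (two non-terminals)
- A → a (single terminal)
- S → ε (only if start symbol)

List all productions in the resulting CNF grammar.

T0 → 0; T1 → 1; S → 1; X → 1; Y → 1; Z → 1; S → T0 X0; X0 → X Y; S → Z X1; X1 → T1 T1; X → X X2; X2 → T0 T1; X → S X3; X3 → T0 X; Y → X T0; Y → T0 T0; Z → S X; Z → T1 Y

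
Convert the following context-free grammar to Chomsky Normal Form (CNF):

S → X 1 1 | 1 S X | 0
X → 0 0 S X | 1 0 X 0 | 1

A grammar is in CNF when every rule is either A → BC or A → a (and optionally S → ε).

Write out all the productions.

T1 → 1; S → 0; T0 → 0; X → 1; S → X X0; X0 → T1 T1; S → T1 X1; X1 → S X; X → T0 X2; X2 → T0 X3; X3 → S X; X → T1 X4; X4 → T0 X5; X5 → X T0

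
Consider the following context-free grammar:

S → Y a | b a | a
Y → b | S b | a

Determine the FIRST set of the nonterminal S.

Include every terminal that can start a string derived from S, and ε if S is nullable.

We compute FIRST(S) using the standard algorithm.
FIRST(S) = {a, b}
FIRST(Y) = {a, b}
Therefore, FIRST(S) = {a, b}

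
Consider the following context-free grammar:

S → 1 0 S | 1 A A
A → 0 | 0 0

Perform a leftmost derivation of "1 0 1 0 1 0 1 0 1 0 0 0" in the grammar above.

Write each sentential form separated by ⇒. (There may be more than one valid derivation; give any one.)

S ⇒ 1 0 S ⇒ 1 0 1 0 S ⇒ 1 0 1 0 1 0 S ⇒ 1 0 1 0 1 0 1 0 S ⇒ 1 0 1 0 1 0 1 0 1 A A ⇒ 1 0 1 0 1 0 1 0 1 0 A ⇒ 1 0 1 0 1 0 1 0 1 0 0 0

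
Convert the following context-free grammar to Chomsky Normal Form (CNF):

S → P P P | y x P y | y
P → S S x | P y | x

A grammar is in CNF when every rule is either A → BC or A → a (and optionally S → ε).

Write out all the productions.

TY → y; TX → x; S → y; P → x; S → P X0; X0 → P P; S → TY X1; X1 → TX X2; X2 → P TY; P → S X3; X3 → S TX; P → P TY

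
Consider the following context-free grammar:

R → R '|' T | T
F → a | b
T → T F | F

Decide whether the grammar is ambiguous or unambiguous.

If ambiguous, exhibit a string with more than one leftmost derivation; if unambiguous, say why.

Unambiguous - every string in the language has a unique leftmost derivation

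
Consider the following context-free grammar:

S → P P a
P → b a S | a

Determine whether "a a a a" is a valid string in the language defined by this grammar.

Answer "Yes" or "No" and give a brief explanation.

No - no valid derivation exists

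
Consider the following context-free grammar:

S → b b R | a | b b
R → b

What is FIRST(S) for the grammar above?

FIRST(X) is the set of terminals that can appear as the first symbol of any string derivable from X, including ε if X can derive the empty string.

We compute FIRST(S) using the standard algorithm.
FIRST(R) = {b}
FIRST(S) = {a, b}
Therefore, FIRST(S) = {a, b}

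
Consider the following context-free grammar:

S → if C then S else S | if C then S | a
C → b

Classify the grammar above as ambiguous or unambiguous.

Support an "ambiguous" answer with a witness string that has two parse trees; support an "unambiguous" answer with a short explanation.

Ambiguous - the string 'if b then if b then a else a' has two distinct parse trees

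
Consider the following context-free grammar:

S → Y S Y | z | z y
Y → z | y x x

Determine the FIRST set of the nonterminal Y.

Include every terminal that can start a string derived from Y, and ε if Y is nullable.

We compute FIRST(Y) using the standard algorithm.
FIRST(S) = {y, z}
FIRST(Y) = {y, z}
Therefore, FIRST(Y) = {y, z}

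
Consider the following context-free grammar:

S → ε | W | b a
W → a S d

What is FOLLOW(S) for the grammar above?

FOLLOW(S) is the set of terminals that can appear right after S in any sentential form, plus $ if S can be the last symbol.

We compute FOLLOW(S) using the standard algorithm.
FOLLOW(S) starts with {$}.
FIRST(S) = {a, b, ε}
FIRST(W) = {a}
FOLLOW(S) = {$, d}
FOLLOW(W) = {$, d}
Therefore, FOLLOW(S) = {$, d}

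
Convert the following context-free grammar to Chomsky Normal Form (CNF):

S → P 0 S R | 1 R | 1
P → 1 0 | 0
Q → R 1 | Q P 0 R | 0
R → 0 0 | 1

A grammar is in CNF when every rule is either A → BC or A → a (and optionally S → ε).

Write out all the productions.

T0 → 0; T1 → 1; S → 1; P → 0; Q → 0; R → 1; S → P X0; X0 → T0 X1; X1 → S R; S → T1 R; P → T1 T0; Q → R T1; Q → Q X2; X2 → P X3; X3 → T0 R; R → T0 T0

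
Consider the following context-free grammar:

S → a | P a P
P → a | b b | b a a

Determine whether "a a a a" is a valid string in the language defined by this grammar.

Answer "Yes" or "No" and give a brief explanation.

No - no valid derivation exists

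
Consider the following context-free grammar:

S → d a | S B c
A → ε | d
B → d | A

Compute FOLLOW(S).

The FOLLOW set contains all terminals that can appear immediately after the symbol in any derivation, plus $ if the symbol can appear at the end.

We compute FOLLOW(S) using the standard algorithm.
FOLLOW(S) starts with {$}.
FIRST(A) = {d, ε}
FIRST(B) = {d, ε}
FIRST(S) = {d}
FOLLOW(A) = {c}
FOLLOW(B) = {c}
FOLLOW(S) = {$, c, d}
Therefore, FOLLOW(S) = {$, c, d}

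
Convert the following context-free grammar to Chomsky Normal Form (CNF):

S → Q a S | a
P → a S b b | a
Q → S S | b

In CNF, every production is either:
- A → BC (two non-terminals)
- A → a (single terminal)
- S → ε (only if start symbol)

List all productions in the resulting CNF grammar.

TA → a; S → a; TB → b; P → a; Q → b; S → Q X0; X0 → TA S; P → TA X1; X1 → S X2; X2 → TB TB; Q → S S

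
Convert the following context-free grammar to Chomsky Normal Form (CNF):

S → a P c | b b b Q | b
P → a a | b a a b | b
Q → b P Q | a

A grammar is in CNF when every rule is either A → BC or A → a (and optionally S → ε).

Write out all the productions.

TA → a; TC → c; TB → b; S → b; P → b; Q → a; S → TA X0; X0 → P TC; S → TB X1; X1 → TB X2; X2 → TB Q; P → TA TA; P → TB X3; X3 → TA X4; X4 → TA TB; Q → TB X5; X5 → P Q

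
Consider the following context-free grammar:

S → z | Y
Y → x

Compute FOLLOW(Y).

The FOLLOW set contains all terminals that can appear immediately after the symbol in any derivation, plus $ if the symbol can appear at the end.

We compute FOLLOW(Y) using the standard algorithm.
FOLLOW(S) starts with {$}.
FIRST(S) = {x, z}
FIRST(Y) = {x}
FOLLOW(S) = {$}
FOLLOW(Y) = {$}
Therefore, FOLLOW(Y) = {$}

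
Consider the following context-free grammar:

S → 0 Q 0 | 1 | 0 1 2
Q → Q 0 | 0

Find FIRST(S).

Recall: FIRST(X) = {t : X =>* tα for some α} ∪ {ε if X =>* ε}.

We compute FIRST(S) using the standard algorithm.
FIRST(Q) = {0}
FIRST(S) = {0, 1}
Therefore, FIRST(S) = {0, 1}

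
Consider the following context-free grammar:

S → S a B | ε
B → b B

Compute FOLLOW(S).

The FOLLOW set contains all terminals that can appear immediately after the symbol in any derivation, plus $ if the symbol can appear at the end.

We compute FOLLOW(S) using the standard algorithm.
FOLLOW(S) starts with {$}.
FIRST(B) = {b}
FIRST(S) = {a, ε}
FOLLOW(B) = {$, a}
FOLLOW(S) = {$, a}
Therefore, FOLLOW(S) = {$, a}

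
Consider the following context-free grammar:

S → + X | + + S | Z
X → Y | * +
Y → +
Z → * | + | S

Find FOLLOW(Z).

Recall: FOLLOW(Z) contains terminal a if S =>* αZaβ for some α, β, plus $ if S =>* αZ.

We compute FOLLOW(Z) using the standard algorithm.
FOLLOW(S) starts with {$}.
FIRST(S) = {*, +}
FIRST(X) = {*, +}
FIRST(Y) = {+}
FIRST(Z) = {*, +}
FOLLOW(S) = {$}
FOLLOW(X) = {$}
FOLLOW(Y) = {$}
FOLLOW(Z) = {$}
Therefore, FOLLOW(Z) = {$}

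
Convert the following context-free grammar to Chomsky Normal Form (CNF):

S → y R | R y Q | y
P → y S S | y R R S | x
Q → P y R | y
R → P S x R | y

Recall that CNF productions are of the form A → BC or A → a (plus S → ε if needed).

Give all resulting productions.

TY → y; S → y; P → x; Q → y; TX → x; R → y; S → TY R; S → R X0; X0 → TY Q; P → TY X1; X1 → S S; P → TY X2; X2 → R X3; X3 → R S; Q → P X4; X4 → TY R; R → P X5; X5 → S X6; X6 → TX R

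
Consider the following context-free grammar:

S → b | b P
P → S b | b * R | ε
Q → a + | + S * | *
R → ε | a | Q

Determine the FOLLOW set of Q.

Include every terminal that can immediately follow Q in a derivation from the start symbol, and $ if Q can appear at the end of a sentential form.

We compute FOLLOW(Q) using the standard algorithm.
FOLLOW(S) starts with {$}.
FIRST(P) = {b, ε}
FIRST(Q) = {*, +, a}
FIRST(R) = {*, +, a, ε}
FIRST(S) = {b}
FOLLOW(P) = {$, *, b}
FOLLOW(Q) = {$, *, b}
FOLLOW(R) = {$, *, b}
FOLLOW(S) = {$, *, b}
Therefore, FOLLOW(Q) = {$, *, b}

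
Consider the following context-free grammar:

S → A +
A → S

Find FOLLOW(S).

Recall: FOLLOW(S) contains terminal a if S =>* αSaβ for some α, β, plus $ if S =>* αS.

We compute FOLLOW(S) using the standard algorithm.
FOLLOW(S) starts with {$}.
FIRST(A) = {}
FIRST(S) = {}
FOLLOW(A) = {+}
FOLLOW(S) = {$, +}
Therefore, FOLLOW(S) = {$, +}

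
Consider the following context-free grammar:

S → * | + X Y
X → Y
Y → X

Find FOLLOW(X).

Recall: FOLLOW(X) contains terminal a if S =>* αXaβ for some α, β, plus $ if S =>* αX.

We compute FOLLOW(X) using the standard algorithm.
FOLLOW(S) starts with {$}.
FIRST(S) = {*, +}
FIRST(X) = {}
FIRST(Y) = {}
FOLLOW(S) = {$}
FOLLOW(X) = {$}
FOLLOW(Y) = {$}
Therefore, FOLLOW(X) = {$}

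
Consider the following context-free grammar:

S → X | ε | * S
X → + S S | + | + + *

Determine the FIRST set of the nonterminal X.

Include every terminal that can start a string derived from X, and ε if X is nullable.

We compute FIRST(X) using the standard algorithm.
FIRST(S) = {*, +, ε}
FIRST(X) = {+}
Therefore, FIRST(X) = {+}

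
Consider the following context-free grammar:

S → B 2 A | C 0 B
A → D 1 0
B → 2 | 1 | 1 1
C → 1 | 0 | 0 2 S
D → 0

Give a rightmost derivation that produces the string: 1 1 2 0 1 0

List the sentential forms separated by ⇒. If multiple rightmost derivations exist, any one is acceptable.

S ⇒ B 2 A ⇒ B 2 D 1 0 ⇒ B 2 0 1 0 ⇒ 1 1 2 0 1 0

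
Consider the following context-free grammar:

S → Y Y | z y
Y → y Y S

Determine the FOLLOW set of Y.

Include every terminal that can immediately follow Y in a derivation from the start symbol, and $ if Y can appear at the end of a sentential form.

We compute FOLLOW(Y) using the standard algorithm.
FOLLOW(S) starts with {$}.
FIRST(S) = {y, z}
FIRST(Y) = {y}
FOLLOW(S) = {$, y, z}
FOLLOW(Y) = {$, y, z}
Therefore, FOLLOW(Y) = {$, y, z}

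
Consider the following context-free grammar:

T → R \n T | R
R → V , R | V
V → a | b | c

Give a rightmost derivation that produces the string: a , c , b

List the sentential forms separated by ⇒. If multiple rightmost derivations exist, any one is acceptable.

T ⇒ R ⇒ V , R ⇒ V , V , R ⇒ V , V , V ⇒ V , V , b ⇒ V , c , b ⇒ a , c , b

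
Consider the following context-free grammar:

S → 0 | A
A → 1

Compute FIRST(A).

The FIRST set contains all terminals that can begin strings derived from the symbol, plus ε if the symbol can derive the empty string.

We compute FIRST(A) using the standard algorithm.
FIRST(A) = {1}
FIRST(S) = {0, 1}
Therefore, FIRST(A) = {1}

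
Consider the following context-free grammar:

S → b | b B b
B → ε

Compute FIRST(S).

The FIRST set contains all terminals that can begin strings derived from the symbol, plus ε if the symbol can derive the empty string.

We compute FIRST(S) using the standard algorithm.
FIRST(B) = {ε}
FIRST(S) = {b}
Therefore, FIRST(S) = {b}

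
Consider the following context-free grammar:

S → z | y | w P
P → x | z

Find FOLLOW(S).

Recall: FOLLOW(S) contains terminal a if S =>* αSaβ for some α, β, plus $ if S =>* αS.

We compute FOLLOW(S) using the standard algorithm.
FOLLOW(S) starts with {$}.
FIRST(P) = {x, z}
FIRST(S) = {w, y, z}
FOLLOW(P) = {$}
FOLLOW(S) = {$}
Therefore, FOLLOW(S) = {$}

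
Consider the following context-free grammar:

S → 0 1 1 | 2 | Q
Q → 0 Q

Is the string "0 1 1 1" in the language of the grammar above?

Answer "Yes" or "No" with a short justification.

No - no valid derivation exists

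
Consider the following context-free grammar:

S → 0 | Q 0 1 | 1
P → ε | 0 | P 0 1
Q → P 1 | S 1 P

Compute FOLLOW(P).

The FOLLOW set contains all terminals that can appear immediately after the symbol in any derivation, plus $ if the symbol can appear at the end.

We compute FOLLOW(P) using the standard algorithm.
FOLLOW(S) starts with {$}.
FIRST(P) = {0, ε}
FIRST(Q) = {0, 1}
FIRST(S) = {0, 1}
FOLLOW(P) = {0, 1}
FOLLOW(Q) = {0}
FOLLOW(S) = {$, 1}
Therefore, FOLLOW(P) = {0, 1}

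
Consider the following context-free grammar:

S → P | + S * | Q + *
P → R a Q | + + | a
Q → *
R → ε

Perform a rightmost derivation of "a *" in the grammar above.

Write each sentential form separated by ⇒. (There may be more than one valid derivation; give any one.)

S ⇒ P ⇒ R a Q ⇒ R a * ⇒ a *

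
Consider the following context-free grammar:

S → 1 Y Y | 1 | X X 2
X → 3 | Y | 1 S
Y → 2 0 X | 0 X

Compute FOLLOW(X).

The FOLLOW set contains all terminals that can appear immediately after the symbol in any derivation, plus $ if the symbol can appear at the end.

We compute FOLLOW(X) using the standard algorithm.
FOLLOW(S) starts with {$}.
FIRST(S) = {0, 1, 2, 3}
FIRST(X) = {0, 1, 2, 3}
FIRST(Y) = {0, 2}
FOLLOW(S) = {$, 0, 1, 2, 3}
FOLLOW(X) = {$, 0, 1, 2, 3}
FOLLOW(Y) = {$, 0, 1, 2, 3}
Therefore, FOLLOW(X) = {$, 0, 1, 2, 3}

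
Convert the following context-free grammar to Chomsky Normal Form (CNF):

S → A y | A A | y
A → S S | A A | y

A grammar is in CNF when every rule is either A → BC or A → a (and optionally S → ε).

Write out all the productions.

TY → y; S → y; A → y; S → A TY; S → A A; A → S S; A → A A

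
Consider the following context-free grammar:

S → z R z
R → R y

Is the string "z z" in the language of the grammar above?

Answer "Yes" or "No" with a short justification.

No - no valid derivation exists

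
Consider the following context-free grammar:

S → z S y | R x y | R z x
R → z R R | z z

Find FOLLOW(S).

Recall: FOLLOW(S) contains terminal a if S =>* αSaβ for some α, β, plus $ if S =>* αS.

We compute FOLLOW(S) using the standard algorithm.
FOLLOW(S) starts with {$}.
FIRST(R) = {z}
FIRST(S) = {z}
FOLLOW(R) = {x, z}
FOLLOW(S) = {$, y}
Therefore, FOLLOW(S) = {$, y}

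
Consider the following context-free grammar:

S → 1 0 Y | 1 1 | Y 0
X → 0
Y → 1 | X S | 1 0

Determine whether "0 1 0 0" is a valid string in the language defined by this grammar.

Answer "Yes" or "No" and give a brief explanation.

Yes - a valid derivation exists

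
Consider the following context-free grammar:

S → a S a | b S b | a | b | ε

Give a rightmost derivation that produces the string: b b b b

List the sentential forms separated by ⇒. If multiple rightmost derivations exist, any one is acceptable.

S ⇒ b S b ⇒ b b S b b ⇒ b b b b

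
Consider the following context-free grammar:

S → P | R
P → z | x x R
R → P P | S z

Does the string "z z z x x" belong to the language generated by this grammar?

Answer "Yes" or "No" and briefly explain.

No - no valid derivation exists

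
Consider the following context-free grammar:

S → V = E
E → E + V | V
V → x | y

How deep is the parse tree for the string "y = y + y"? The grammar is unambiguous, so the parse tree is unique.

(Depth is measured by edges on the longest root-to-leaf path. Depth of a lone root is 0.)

4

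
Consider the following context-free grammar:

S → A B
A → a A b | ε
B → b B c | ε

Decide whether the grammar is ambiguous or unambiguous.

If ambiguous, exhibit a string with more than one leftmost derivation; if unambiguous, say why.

Unambiguous - every string in the language has a unique leftmost derivation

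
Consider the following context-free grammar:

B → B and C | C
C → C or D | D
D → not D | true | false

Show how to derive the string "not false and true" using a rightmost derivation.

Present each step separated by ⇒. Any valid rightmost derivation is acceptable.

B ⇒ B and C ⇒ B and D ⇒ B and true ⇒ C and true ⇒ D and true ⇒ not D and true ⇒ not false and true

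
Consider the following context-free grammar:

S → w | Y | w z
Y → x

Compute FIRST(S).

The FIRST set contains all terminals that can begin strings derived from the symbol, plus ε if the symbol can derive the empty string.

We compute FIRST(S) using the standard algorithm.
FIRST(S) = {w, x}
FIRST(Y) = {x}
Therefore, FIRST(S) = {w, x}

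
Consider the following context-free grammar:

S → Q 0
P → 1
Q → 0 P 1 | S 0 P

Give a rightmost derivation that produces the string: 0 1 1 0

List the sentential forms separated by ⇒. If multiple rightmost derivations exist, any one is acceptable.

S ⇒ Q 0 ⇒ 0 P 1 0 ⇒ 0 1 1 0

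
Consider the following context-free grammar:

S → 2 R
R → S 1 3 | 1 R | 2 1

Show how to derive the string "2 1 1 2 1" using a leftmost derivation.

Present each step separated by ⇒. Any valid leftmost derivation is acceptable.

S ⇒ 2 R ⇒ 2 1 R ⇒ 2 1 1 R ⇒ 2 1 1 2 1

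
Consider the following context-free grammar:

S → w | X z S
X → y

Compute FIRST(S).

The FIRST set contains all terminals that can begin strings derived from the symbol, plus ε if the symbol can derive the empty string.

We compute FIRST(S) using the standard algorithm.
FIRST(S) = {w, y}
FIRST(X) = {y}
Therefore, FIRST(S) = {w, y}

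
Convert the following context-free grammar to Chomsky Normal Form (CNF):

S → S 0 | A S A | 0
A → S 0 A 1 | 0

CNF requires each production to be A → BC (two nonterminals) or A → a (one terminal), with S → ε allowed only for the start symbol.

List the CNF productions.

T0 → 0; S → 0; T1 → 1; A → 0; S → S T0; S → A X0; X0 → S A; A → S X1; X1 → T0 X2; X2 → A T1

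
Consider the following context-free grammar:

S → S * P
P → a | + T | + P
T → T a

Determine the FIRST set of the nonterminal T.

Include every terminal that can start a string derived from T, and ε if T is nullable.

We compute FIRST(T) using the standard algorithm.
FIRST(P) = {+, a}
FIRST(S) = {}
FIRST(T) = {}
Therefore, FIRST(T) = {}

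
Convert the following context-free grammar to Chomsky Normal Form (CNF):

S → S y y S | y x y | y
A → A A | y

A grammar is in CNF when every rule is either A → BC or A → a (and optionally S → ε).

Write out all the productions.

TY → y; TX → x; S → y; A → y; S → S X0; X0 → TY X1; X1 → TY S; S → TY X2; X2 → TX TY; A → A A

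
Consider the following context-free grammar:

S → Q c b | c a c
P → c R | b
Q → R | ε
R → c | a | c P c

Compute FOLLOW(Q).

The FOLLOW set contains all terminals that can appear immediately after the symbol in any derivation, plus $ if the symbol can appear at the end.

We compute FOLLOW(Q) using the standard algorithm.
FOLLOW(S) starts with {$}.
FIRST(P) = {b, c}
FIRST(Q) = {a, c, ε}
FIRST(R) = {a, c}
FIRST(S) = {a, c}
FOLLOW(P) = {c}
FOLLOW(Q) = {c}
FOLLOW(R) = {c}
FOLLOW(S) = {$}
Therefore, FOLLOW(Q) = {c}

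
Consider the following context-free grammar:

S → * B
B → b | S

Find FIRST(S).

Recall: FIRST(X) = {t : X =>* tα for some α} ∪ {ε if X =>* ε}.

We compute FIRST(S) using the standard algorithm.
FIRST(B) = {*, b}
FIRST(S) = {*}
Therefore, FIRST(S) = {*}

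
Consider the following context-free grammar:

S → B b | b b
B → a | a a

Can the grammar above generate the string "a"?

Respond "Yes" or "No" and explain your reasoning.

No - no valid derivation exists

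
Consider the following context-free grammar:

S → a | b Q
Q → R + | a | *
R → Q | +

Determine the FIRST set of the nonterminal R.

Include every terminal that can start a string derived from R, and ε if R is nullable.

We compute FIRST(R) using the standard algorithm.
FIRST(Q) = {*, +, a}
FIRST(R) = {*, +, a}
FIRST(S) = {a, b}
Therefore, FIRST(R) = {*, +, a}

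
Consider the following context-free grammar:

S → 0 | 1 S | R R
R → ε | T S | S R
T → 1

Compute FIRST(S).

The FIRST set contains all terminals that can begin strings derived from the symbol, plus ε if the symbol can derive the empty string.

We compute FIRST(S) using the standard algorithm.
FIRST(R) = {0, 1, ε}
FIRST(S) = {0, 1, ε}
FIRST(T) = {1}
Therefore, FIRST(S) = {0, 1, ε}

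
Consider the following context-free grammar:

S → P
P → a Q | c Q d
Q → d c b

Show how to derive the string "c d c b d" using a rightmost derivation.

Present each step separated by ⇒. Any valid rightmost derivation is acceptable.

S ⇒ P ⇒ c Q d ⇒ c d c b d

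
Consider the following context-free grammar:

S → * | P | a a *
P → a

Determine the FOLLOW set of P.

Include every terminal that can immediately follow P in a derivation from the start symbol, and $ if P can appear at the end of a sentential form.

We compute FOLLOW(P) using the standard algorithm.
FOLLOW(S) starts with {$}.
FIRST(P) = {a}
FIRST(S) = {*, a}
FOLLOW(P) = {$}
FOLLOW(S) = {$}
Therefore, FOLLOW(P) = {$}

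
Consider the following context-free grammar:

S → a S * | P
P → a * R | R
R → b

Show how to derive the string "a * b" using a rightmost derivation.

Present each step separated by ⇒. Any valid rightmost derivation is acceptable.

S ⇒ P ⇒ a * R ⇒ a * b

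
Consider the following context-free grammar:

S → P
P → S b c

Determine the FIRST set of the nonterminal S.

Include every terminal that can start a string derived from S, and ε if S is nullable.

We compute FIRST(S) using the standard algorithm.
FIRST(P) = {}
FIRST(S) = {}
Therefore, FIRST(S) = {}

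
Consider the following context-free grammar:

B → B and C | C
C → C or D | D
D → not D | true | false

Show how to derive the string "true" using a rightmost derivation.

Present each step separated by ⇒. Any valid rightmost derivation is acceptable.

B ⇒ C ⇒ D ⇒ true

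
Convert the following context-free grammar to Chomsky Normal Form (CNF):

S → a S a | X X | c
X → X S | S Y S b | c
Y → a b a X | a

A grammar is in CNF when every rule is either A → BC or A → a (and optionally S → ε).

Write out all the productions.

TA → a; S → c; TB → b; X → c; Y → a; S → TA X0; X0 → S TA; S → X X; X → X S; X → S X1; X1 → Y X2; X2 → S TB; Y → TA X3; X3 → TB X4; X4 → TA X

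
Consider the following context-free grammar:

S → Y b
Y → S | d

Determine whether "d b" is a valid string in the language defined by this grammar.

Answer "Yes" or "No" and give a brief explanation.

Yes - a valid derivation exists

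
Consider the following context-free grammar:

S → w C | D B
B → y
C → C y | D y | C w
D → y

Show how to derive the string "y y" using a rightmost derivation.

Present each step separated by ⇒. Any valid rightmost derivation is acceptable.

S ⇒ D B ⇒ D y ⇒ y y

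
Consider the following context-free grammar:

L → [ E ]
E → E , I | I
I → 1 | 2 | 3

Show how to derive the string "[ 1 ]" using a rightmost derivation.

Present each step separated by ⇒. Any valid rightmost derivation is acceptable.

L ⇒ [ E ] ⇒ [ I ] ⇒ [ 1 ]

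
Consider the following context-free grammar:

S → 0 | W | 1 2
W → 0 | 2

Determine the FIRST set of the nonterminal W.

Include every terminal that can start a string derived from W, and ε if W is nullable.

We compute FIRST(W) using the standard algorithm.
FIRST(S) = {0, 1, 2}
FIRST(W) = {0, 2}
Therefore, FIRST(W) = {0, 2}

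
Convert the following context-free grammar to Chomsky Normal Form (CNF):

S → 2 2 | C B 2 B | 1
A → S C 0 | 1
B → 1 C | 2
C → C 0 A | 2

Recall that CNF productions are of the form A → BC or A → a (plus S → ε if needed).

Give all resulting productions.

T2 → 2; S → 1; T0 → 0; A → 1; T1 → 1; B → 2; C → 2; S → T2 T2; S → C X0; X0 → B X1; X1 → T2 B; A → S X2; X2 → C T0; B → T1 C; C → C X3; X3 → T0 A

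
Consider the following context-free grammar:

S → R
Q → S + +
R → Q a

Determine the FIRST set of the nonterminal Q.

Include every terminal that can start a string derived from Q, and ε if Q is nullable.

We compute FIRST(Q) using the standard algorithm.
FIRST(Q) = {}
FIRST(R) = {}
FIRST(S) = {}
Therefore, FIRST(Q) = {}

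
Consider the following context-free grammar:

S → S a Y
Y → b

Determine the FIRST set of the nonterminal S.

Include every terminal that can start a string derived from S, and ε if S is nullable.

We compute FIRST(S) using the standard algorithm.
FIRST(S) = {}
FIRST(Y) = {b}
Therefore, FIRST(S) = {}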